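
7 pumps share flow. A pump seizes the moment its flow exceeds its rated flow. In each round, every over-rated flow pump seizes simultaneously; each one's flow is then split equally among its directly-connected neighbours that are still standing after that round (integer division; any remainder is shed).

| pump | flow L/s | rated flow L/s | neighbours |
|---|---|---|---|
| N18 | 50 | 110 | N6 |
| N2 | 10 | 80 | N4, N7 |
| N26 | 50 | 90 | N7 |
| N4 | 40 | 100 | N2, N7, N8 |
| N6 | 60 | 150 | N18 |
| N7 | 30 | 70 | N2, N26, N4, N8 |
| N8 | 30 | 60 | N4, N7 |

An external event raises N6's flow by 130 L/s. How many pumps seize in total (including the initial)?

2

Round 1 — N6 at 190 > 150. N6 seizes.
  N6 sheds 190 L/s to N18: 190 each.
    N18: 50+190 = 240 > 110
Round 2 — N18 seizes.
  N18 sheds 240 L/s: no online neighbours, lost.
No further seizures.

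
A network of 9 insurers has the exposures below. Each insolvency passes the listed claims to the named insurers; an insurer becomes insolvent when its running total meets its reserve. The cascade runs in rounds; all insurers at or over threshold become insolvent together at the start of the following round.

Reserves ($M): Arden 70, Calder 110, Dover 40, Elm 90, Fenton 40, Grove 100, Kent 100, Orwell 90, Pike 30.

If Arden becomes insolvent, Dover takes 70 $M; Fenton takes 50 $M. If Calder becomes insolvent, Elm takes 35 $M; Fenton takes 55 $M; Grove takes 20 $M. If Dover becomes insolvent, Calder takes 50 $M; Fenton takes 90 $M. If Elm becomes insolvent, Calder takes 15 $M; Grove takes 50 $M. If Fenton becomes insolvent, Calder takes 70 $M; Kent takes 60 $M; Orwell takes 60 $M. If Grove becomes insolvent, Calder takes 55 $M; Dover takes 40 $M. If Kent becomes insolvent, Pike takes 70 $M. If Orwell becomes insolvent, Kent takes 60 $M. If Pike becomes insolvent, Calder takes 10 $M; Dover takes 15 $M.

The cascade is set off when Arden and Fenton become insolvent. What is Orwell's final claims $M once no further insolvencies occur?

60

Round 1 — Arden, Fenton become insolvent (initial).
  Calder: +70 → 70 < 110
  Dover: +70 → 70 ≥ 40
  Kent: +60 → 60 < 100
  Orwell: +60 → 60 < 90
Round 2 — Dover becomes insolvent.
  Calder: +50 → 120 ≥ 110
Round 3 — Calder becomes insolvent.
  Elm: +35 → 35 < 90
  Grove: +20 → 20 < 100
No further insolvencies.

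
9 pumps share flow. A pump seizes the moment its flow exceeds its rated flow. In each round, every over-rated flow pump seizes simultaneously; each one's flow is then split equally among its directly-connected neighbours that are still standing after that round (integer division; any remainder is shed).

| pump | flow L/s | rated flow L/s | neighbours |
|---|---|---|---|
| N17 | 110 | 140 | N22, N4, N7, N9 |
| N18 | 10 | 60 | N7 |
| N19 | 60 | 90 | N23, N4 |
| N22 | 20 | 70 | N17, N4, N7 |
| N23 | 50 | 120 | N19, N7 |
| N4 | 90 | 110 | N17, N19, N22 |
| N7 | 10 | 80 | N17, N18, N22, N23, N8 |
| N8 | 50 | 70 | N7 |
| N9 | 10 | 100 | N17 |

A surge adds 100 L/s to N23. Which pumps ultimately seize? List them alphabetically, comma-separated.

N17, N19, N22, N23, N4, N7, N8, N9

Round 1 — N23 at 150 > 120. N23 seizes.
  N23 sheds 150 L/s to N19, N7: 75 each.
    N19: 60+75 = 135 > 90
    N7: 10+75 = 85 > 80
Round 2 — N19, N7 seize.
  N19 sheds 135 L/s to N4: 135 each.
    N4: 90+135 = 225 > 110
  N7 sheds 85 L/s to N17, N18, N22, N8: 21 each (1 lost).
    N17: 110+21 = 131 ≤ 140
    N18: 10+21 = 31 ≤ 60
    N22: 20+21 = 41 ≤ 70
    N8: 50+21 = 71 > 70
Round 3 — N4, N8 seize.
  N4 sheds 225 L/s to N17, N22: 112 each (1 lost).
    N17: 131+112 = 243 > 140
    N22: 41+112 = 153 > 70
  N8 sheds 71 L/s: no online neighbours, lost.
Round 4 — N17, N22 seize.
  N17 sheds 243 L/s to N9: 243 each.
    N9: 10+243 = 253 > 100
  N22 sheds 153 L/s: no online neighbours, lost.
Round 5 — N9 seizes.
  N9 sheds 253 L/s: no online neighbours, lost.
No further seizures.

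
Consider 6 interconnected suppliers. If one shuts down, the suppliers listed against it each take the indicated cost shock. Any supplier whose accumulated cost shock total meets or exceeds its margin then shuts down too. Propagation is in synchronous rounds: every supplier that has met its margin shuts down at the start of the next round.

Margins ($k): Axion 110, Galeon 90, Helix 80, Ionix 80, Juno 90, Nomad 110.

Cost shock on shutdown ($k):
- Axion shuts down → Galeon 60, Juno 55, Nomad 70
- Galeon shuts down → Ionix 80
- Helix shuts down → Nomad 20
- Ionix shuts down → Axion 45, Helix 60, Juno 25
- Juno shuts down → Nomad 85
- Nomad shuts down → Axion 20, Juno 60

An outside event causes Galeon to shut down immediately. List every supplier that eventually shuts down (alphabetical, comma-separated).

Round 1 — Galeon shuts down (initial).
  Ionix: +80 → 80 ≥ 80
Round 2 — Ionix shuts down.
  Axion: +45 → 45 < 110
  Helix: +60 → 60 < 80
  Juno: +25 → 25 < 90
No further shutdowns.

Galeon, Ionix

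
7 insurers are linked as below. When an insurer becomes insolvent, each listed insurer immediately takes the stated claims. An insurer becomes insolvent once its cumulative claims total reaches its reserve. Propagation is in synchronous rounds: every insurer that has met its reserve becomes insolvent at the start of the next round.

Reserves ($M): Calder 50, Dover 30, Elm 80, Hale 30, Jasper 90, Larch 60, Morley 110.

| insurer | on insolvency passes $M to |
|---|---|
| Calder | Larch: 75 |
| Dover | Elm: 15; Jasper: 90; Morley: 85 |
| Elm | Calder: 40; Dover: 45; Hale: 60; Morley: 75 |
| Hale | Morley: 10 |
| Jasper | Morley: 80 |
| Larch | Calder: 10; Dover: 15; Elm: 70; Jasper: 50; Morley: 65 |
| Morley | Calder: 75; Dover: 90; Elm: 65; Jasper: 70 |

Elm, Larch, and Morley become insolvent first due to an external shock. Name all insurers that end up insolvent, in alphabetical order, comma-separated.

Calder, Dover, Elm, Hale, Jasper, Larch, Morley

Round 1 — Elm, Larch, Morley become insolvent (initial).
  Calder: +40+10+75 → 125 ≥ 50
  Dover: +45+15+90 → 150 ≥ 30
  Hale: +60 → 60 ≥ 30
  Jasper: +50+70 → 120 ≥ 90
Round 2 — Calder, Dover, Hale, Jasper become insolvent.
No further insolvencies.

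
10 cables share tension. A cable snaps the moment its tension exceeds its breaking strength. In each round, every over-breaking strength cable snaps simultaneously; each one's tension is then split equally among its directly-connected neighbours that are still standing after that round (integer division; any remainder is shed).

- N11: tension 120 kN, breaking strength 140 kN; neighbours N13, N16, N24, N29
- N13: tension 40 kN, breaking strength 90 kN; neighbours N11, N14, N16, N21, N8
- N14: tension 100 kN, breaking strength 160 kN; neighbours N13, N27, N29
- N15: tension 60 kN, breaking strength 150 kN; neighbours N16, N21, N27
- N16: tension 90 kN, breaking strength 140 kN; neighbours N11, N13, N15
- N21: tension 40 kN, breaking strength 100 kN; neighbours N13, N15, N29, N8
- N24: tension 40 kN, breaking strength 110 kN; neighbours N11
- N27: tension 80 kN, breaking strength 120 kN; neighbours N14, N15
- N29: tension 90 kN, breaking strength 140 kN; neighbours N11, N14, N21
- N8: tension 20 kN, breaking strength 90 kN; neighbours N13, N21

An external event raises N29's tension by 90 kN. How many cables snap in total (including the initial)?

Round 1 — N29 at 180 > 140. N29 snaps.
  N29 sheds 180 kN to N11, N14, N21: 60 each.
    N11: 120+60 = 180 > 140
    N14: 100+60 = 160 ≤ 160
    N21: 40+60 = 100 ≤ 100
Round 2 — N11 snaps.
  N11 sheds 180 kN to N13, N16, N24: 60 each.
    N13: 40+60 = 100 > 90
    N16: 90+60 = 150 > 140
    N24: 40+60 = 100 ≤ 110
Round 3 — N13, N16 snap.
  N13 sheds 100 kN to N14, N21, N8: 33 each (1 lost).
    N14: 160+33 = 193 > 160
    N21: 100+33 = 133 > 100
    N8: 20+33 = 53 ≤ 90
  N16 sheds 150 kN to N15: 150 each.
    N15: 60+150 = 210 > 150
Round 4 — N14, N15, N21 snap.
  N14 sheds 193 kN to N27: 193 each.
    N27: 80+193 = 273 > 120
  N15 sheds 210 kN to N27: 210 each.
    N27: 273+210 = 483 > 120
  N21 sheds 133 kN to N8: 133 each.
    N8: 53+133 = 186 > 90
Round 5 — N27, N8 snap.
  N27 sheds 483 kN: no online neighbours, lost.
  N8 sheds 186 kN: no online neighbours, lost.
No further breaks.

9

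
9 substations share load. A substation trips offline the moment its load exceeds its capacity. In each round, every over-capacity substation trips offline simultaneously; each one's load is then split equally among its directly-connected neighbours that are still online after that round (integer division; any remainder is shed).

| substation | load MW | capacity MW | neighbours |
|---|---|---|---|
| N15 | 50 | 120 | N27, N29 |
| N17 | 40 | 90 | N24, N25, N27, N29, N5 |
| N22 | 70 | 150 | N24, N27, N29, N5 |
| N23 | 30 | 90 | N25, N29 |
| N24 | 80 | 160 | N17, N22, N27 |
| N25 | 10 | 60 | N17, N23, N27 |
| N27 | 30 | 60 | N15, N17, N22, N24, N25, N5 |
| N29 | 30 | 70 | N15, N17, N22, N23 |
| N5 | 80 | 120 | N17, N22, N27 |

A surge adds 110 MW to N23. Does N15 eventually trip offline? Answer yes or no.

Round 1 — N23 at 140 > 90. N23 trips offline.
  N23 sheds 140 MW to N25, N29: 70 each.
    N25: 10+70 = 80 > 60
    N29: 30+70 = 100 > 70
Round 2 — N25, N29 trip offline.
  N25 sheds 80 MW to N17, N27: 40 each.
    N17: 40+40 = 80 ≤ 90
    N27: 30+40 = 70 > 60
  N29 sheds 100 MW to N15, N17, N22: 33 each (1 lost).
    N15: 50+33 = 83 ≤ 120
    N17: 80+33 = 113 > 90
    N22: 70+33 = 103 ≤ 150
Round 3 — N17, N27 trip offline.
  N17 sheds 113 MW to N24, N5: 56 each (1 lost).
    N24: 80+56 = 136 ≤ 160
    N5: 80+56 = 136 > 120
  N27 sheds 70 MW to N15, N22, N24, N5: 17 each (2 lost).
    N15: 83+17 = 100 ≤ 120
    N22: 103+17 = 120 ≤ 150
    N24: 136+17 = 153 ≤ 160
    N5: 136+17 = 153 > 120
Round 4 — N5 trips offline.
  N5 sheds 153 MW to N22: 153 each.
    N22: 120+153 = 273 > 150
Round 5 — N22 trips offline.
  N22 sheds 273 MW to N24: 273 each.
    N24: 153+273 = 426 > 160
Round 6 — N24 trips offline.
  N24 sheds 426 MW: no online neighbours, lost.
No further trips.

no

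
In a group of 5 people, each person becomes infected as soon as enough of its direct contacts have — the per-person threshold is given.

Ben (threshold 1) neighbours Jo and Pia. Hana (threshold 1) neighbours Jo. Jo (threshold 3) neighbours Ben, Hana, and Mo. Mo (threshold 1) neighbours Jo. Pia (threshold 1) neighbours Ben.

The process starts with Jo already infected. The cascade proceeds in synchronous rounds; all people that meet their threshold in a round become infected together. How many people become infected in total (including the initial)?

5

Round 1 — Jo becomes infected (initial).
Round 2 — checking thresholds:
  Ben: 1 of 2 neighbours ≥ 1, becomes infected.
  Hana: 1 of 1 neighbours ≥ 1, becomes infected.
  Mo: 1 of 1 neighbours ≥ 1, becomes infected.
Round 3 — checking thresholds:
  Pia: 1 of 1 neighbours ≥ 1, becomes infected.
Round 4 — no new infections; cascade stops.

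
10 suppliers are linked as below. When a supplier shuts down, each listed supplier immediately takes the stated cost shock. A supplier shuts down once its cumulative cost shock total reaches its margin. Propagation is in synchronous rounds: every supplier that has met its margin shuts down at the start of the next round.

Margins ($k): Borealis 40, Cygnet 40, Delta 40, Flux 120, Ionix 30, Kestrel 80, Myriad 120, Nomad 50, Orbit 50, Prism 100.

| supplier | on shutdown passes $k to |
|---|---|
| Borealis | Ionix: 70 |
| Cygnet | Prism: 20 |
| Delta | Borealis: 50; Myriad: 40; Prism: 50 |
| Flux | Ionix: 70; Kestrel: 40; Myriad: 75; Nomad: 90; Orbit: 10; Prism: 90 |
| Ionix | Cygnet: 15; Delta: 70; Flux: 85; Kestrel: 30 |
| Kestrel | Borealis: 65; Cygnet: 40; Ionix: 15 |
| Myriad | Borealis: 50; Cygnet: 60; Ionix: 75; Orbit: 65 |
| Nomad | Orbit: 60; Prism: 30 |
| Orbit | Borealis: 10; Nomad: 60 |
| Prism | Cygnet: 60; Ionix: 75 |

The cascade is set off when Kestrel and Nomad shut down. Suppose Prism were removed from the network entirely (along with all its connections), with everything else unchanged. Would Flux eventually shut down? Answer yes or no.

With Prism removed:
Round 1 — Kestrel, Nomad shut down (initial).
  Borealis: +65 → 65 ≥ 40
  Cygnet: +40 → 40 ≥ 40
  Ionix: +15 → 15 < 30
  Orbit: +60 → 60 ≥ 50
Round 2 — Borealis, Cygnet, Orbit shut down.
  Ionix: +70 → 85 ≥ 30
Round 3 — Ionix shuts down.
  Delta: +70 → 70 ≥ 40
  Flux: +85 → 85 < 120
Round 4 — Delta shuts down.
  Myriad: +40 → 40 < 120
No further shutdowns.

no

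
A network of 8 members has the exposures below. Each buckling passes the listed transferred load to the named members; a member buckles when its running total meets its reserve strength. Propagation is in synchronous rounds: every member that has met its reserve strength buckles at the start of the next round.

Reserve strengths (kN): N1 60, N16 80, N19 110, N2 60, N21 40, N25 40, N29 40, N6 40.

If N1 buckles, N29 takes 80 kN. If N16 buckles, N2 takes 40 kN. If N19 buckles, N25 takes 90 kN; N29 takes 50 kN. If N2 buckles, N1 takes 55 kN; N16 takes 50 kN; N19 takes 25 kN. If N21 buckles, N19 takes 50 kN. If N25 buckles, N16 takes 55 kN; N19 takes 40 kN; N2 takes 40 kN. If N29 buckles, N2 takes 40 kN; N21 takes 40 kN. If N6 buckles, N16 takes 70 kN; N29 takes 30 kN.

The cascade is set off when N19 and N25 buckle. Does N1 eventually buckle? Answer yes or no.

no

Round 1 — N19, N25 buckle (initial).
  N16: +55 → 55 < 80
  N2: +40 → 40 < 60
  N29: +50 → 50 ≥ 40
Round 2 — N29 buckles.
  N2: +40 → 80 ≥ 60
  N21: +40 → 40 ≥ 40
Round 3 — N2, N21 buckle.
  N1: +55 → 55 < 60
  N16: +50 → 105 ≥ 80
Round 4 — N16 buckles.
No further bucklings.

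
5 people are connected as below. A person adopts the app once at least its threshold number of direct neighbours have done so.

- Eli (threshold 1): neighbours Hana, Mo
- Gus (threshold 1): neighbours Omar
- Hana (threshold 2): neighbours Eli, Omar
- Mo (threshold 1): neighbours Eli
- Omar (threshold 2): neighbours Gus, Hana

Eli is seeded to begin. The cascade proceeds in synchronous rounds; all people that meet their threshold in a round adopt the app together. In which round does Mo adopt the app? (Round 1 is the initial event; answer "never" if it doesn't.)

Round 1 — Eli adopts the app (initial).
Round 2 — checking thresholds:
  Hana: 1 of 2 neighbours < 2, below threshold.
  Mo: 1 of 1 neighbours ≥ 1, adopts the app.
Round 3 — no new adoptions; cascade stops.

2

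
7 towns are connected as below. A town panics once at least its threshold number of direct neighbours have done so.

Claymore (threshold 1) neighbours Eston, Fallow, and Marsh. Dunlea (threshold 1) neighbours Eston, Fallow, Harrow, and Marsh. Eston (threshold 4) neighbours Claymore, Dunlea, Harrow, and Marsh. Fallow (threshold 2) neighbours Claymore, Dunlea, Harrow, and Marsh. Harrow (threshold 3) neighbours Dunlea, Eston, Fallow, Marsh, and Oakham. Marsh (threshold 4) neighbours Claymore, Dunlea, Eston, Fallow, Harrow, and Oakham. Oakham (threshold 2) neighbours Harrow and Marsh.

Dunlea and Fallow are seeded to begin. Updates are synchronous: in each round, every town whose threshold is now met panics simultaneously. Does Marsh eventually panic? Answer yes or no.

no

Round 1 — Dunlea, Fallow panic (initial).
Round 2 — checking thresholds:
  Claymore: 1 of 3 neighbours ≥ 1, panics.
  Eston: 1 of 4 neighbours < 4, not yet.
  Harrow: 2 of 5 neighbours < 3, not yet.
  Marsh: 2 of 6 neighbours < 4, not yet.
Round 3 — no new panics; cascade stops.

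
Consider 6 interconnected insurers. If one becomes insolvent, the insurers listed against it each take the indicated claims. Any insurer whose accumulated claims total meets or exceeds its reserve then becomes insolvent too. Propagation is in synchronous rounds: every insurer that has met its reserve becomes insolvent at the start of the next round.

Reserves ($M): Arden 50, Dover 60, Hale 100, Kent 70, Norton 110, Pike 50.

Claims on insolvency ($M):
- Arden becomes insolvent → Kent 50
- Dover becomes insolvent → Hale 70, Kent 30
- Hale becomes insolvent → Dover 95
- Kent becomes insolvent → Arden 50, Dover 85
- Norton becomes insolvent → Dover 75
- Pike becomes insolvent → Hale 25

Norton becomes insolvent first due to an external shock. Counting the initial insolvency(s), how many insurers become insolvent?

Round 1 — Norton becomes insolvent (initial).
  Dover: +75 → 75 ≥ 60
Round 2 — Dover becomes insolvent.
  Hale: +70 → 70 < 100
  Kent: +30 → 30 < 70
No further insolvencies.

2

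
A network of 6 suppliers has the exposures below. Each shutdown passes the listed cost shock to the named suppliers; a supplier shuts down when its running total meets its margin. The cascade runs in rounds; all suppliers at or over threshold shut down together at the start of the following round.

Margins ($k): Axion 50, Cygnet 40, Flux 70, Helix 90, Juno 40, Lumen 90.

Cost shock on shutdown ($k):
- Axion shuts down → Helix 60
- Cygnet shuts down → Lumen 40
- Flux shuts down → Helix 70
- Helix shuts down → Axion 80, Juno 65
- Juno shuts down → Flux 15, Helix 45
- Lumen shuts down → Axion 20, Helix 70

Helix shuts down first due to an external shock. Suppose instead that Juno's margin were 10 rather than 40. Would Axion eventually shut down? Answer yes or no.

yes

With Juno's margin at 10:
Round 1 — Helix shuts down (initial).
  Axion: +80 → 80 ≥ 50
  Juno: +65 → 65 ≥ 10
Round 2 — Axion, Juno shut down.
  Flux: +15 → 15 < 70
No further shutdowns.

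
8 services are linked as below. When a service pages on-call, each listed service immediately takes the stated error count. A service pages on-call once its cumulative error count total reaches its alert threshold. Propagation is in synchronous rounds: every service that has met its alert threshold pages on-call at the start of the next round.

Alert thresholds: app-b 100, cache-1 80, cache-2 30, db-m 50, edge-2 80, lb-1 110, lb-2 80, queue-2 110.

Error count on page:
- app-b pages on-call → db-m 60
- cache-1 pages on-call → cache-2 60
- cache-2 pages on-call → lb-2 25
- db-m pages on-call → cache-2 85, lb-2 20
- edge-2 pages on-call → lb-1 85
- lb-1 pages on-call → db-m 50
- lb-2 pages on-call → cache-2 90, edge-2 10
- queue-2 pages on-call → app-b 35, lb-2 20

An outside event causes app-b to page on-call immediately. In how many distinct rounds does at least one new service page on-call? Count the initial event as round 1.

3

Round 1 — app-b pages on-call (initial).
  db-m: +60 → 60 ≥ 50
Round 2 — db-m pages on-call.
  cache-2: +85 → 85 ≥ 30
  lb-2: +20 → 20 < 80
Round 3 — cache-2 pages on-call.
  lb-2: +25 → 45 < 80
No further pages.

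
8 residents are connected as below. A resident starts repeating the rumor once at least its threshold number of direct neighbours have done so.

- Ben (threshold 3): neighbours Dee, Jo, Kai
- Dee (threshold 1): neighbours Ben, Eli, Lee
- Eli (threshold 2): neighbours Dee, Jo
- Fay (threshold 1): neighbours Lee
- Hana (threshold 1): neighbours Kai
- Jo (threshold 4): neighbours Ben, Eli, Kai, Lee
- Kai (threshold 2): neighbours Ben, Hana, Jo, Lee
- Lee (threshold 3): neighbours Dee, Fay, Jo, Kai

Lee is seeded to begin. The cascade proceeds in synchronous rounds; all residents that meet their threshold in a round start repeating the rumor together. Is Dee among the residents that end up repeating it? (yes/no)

yes

Round 1 — Lee starts repeating the rumor (initial).
Round 2 — checking thresholds:
  Dee: 1 of 3 neighbours ≥ 1, starts repeating the rumor.
  Fay: 1 of 1 neighbours ≥ 1, starts repeating the rumor.
  Jo: 1 of 4 neighbours < 4, below threshold.
  Kai: 1 of 4 neighbours < 2, below threshold.
Round 3 — no new spreads; cascade stops.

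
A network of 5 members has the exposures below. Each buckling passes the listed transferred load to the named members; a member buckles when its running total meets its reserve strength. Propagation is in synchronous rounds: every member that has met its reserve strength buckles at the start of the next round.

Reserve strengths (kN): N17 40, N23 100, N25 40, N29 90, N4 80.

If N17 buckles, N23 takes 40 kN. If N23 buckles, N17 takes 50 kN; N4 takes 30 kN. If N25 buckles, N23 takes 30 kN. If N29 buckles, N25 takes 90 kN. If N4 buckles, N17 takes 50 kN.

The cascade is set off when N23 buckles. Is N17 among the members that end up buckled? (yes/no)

yes

Round 1 — N23 buckles (initial).
  N17: +50 → 50 ≥ 40
  N4: +30 → 30 < 80
Round 2 — N17 buckles.
No further bucklings.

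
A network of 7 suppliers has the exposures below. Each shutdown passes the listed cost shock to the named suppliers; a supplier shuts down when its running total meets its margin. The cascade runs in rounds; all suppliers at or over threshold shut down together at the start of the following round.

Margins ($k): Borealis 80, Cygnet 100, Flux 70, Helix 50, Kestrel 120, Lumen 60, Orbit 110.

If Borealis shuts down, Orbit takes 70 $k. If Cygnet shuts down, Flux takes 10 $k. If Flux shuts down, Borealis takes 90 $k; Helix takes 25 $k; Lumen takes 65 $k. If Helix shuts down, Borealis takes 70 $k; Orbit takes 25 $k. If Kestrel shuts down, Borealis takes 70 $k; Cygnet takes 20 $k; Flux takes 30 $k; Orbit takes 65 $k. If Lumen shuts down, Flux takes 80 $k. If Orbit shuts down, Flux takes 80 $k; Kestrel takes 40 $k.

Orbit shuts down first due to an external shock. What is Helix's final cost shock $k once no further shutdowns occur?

25

Round 1 — Orbit shuts down (initial).
  Flux: +80 → 80 ≥ 70
  Kestrel: +40 → 40 < 120
Round 2 — Flux shuts down.
  Borealis: +90 → 90 ≥ 80
  Helix: +25 → 25 < 50
  Lumen: +65 → 65 ≥ 60
Round 3 — Borealis, Lumen shut down.
No further shutdowns.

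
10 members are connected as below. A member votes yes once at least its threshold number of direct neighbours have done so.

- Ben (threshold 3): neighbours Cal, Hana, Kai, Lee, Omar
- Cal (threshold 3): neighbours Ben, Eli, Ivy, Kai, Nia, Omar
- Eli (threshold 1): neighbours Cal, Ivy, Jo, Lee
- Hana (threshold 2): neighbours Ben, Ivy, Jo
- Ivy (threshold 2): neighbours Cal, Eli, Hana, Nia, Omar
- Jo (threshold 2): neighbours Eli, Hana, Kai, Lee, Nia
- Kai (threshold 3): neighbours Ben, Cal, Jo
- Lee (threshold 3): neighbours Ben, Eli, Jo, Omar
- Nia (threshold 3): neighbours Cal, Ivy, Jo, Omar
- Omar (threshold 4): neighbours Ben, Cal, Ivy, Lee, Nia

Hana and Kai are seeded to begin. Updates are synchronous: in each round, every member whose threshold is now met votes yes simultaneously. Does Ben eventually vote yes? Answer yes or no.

Round 1 — Hana, Kai vote yes (initial).
Round 2 — checking thresholds:
  Ben: 2 of 5 neighbours < 3, not yet.
  Cal: 1 of 6 neighbours < 3, not yet.
  Ivy: 1 of 5 neighbours < 2, not yet.
  Jo: 2 of 5 neighbours ≥ 2, votes yes.
Round 3 — checking thresholds:
  Ben: 2 of 5 neighbours < 3, not yet.
  Cal: 1 of 6 neighbours < 3, not yet.
  Eli: 1 of 4 neighbours ≥ 1, votes yes.
  Ivy: 1 of 5 neighbours < 2, not yet.
  Lee: 1 of 4 neighbours < 3, not yet.
  Nia: 1 of 4 neighbours < 3, not yet.
Round 4 — checking thresholds:
  Ben: 2 of 5 neighbours < 3, not yet.
  Cal: 2 of 6 neighbours < 3, not yet.
  Ivy: 2 of 5 neighbours ≥ 2, votes yes.
  Lee: 2 of 4 neighbours < 3, not yet.
  Nia: 1 of 4 neighbours < 3, not yet.
Round 5 — checking thresholds:
  Ben: 2 of 5 neighbours < 3, not yet.
  Cal: 3 of 6 neighbours ≥ 3, votes yes.
  Lee: 2 of 4 neighbours < 3, not yet.
  Nia: 2 of 4 neighbours < 3, not yet.
  Omar: 1 of 5 neighbours < 4, not yet.
Round 6 — checking thresholds:
  Ben: 3 of 5 neighbours ≥ 3, votes yes.
  Lee: 2 of 4 neighbours < 3, not yet.
  Nia: 3 of 4 neighbours ≥ 3, votes yes.
  Omar: 2 of 5 neighbours < 4, not yet.
Round 7 — checking thresholds:
  Lee: 3 of 4 neighbours ≥ 3, votes yes.
  Omar: 4 of 5 neighbours ≥ 4, votes yes.
Round 8 — no new yes votes; cascade stops.

yes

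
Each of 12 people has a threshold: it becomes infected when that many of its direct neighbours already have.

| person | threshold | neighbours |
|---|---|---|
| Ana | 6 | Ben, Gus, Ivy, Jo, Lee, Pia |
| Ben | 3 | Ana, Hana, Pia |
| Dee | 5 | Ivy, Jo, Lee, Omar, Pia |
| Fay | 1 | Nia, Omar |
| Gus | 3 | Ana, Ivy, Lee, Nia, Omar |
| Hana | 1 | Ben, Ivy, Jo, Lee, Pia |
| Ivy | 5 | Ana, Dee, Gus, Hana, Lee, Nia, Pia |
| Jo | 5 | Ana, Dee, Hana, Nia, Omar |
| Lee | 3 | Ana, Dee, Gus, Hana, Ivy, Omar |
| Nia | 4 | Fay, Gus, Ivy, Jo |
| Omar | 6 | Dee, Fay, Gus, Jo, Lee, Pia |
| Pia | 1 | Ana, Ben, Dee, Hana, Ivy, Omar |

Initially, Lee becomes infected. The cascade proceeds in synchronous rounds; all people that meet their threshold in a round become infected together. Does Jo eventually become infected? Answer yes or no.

Round 1 — Lee becomes infected (initial).
Round 2 — checking thresholds:
  Ana: 1 of 6 neighbours < 6, not yet.
  Dee: 1 of 5 neighbours < 5, not yet.
  Gus: 1 of 5 neighbours < 3, not yet.
  Hana: 1 of 5 neighbours ≥ 1, becomes infected.
  Ivy: 1 of 7 neighbours < 5, not yet.
  Omar: 1 of 6 neighbours < 6, not yet.
Round 3 — checking thresholds:
  Ana: 1 of 6 neighbours < 6, not yet.
  Ben: 1 of 3 neighbours < 3, not yet.
  Dee: 1 of 5 neighbours < 5, not yet.
  Gus: 1 of 5 neighbours < 3, not yet.
  Ivy: 2 of 7 neighbours < 5, not yet.
  Jo: 1 of 5 neighbours < 5, not yet.
  Omar: 1 of 6 neighbours < 6, not yet.
  Pia: 1 of 6 neighbours ≥ 1, becomes infected.
Round 4 — no new infections; cascade stops.

no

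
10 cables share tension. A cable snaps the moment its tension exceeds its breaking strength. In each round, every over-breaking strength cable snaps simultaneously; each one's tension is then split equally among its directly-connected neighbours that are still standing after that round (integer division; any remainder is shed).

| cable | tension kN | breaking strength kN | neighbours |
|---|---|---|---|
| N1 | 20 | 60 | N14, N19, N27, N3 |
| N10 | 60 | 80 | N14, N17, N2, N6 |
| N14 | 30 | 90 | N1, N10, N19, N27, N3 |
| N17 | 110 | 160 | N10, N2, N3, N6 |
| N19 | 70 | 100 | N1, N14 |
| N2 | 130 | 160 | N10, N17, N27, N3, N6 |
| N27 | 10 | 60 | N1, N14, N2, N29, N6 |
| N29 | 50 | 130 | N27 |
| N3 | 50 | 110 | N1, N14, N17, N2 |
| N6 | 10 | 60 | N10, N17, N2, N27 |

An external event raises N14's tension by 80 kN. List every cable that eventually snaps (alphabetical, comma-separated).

N10, N14

Round 1 — N14 at 110 > 90. N14 snaps.
  N14 sheds 110 kN to N1, N10, N19, N27, N3: 22 each.
    N1: 20+22 = 42 ≤ 60
    N10: 60+22 = 82 > 80
    N19: 70+22 = 92 ≤ 100
    N27: 10+22 = 32 ≤ 60
    N3: 50+22 = 72 ≤ 110
Round 2 — N10 snaps.
  N10 sheds 82 kN to N17, N2, N6: 27 each (1 lost).
    N17: 110+27 = 137 ≤ 160
    N2: 130+27 = 157 ≤ 160
    N6: 10+27 = 37 ≤ 60
No further breaks.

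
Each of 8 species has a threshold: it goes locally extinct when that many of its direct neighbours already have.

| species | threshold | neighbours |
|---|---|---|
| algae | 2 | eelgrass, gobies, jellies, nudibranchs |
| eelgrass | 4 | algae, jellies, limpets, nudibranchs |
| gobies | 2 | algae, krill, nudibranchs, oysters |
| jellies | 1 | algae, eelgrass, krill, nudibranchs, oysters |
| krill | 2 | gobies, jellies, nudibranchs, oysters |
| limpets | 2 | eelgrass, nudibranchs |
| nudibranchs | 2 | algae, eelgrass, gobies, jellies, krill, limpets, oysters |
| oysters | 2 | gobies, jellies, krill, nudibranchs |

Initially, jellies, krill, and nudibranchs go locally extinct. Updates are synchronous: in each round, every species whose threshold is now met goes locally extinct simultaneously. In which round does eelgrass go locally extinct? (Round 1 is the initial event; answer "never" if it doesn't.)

Round 1 — jellies, krill, nudibranchs go locally extinct (initial).
Round 2 — checking thresholds:
  algae: 2 of 4 neighbours ≥ 2, goes locally extinct.
  eelgrass: 2 of 4 neighbours < 4, not yet.
  gobies: 2 of 4 neighbours ≥ 2, goes locally extinct.
  limpets: 1 of 2 neighbours < 2, not yet.
  oysters: 3 of 4 neighbours ≥ 2, goes locally extinct.
Round 3 — no new extinctions; cascade stops.

never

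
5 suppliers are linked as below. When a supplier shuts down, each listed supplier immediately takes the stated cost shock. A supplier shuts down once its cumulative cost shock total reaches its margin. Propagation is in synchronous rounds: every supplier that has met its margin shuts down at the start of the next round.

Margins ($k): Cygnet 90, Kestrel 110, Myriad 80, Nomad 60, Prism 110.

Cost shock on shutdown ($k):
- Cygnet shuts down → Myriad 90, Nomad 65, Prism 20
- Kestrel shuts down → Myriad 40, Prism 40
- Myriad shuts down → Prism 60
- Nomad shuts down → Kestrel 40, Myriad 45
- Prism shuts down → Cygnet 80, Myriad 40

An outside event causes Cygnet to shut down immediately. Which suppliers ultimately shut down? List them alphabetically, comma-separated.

Round 1 — Cygnet shuts down (initial).
  Myriad: +90 → 90 ≥ 80
  Nomad: +65 → 65 ≥ 60
  Prism: +20 → 20 < 110
Round 2 — Myriad, Nomad shut down.
  Kestrel: +40 → 40 < 110
  Prism: +60 → 80 < 110
No further shutdowns.

Cygnet, Myriad, Nomad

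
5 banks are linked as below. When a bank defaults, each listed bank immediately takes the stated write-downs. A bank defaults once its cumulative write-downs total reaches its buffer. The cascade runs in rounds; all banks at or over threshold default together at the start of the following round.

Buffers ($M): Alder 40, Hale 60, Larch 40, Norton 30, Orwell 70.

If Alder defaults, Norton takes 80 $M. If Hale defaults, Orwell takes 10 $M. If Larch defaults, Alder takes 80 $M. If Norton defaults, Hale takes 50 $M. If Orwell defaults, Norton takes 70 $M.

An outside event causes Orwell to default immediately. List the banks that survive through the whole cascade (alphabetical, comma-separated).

Alder, Hale, Larch

Round 1 — Orwell defaults (initial).
  Norton: +70 → 70 ≥ 30
Round 2 — Norton defaults.
  Hale: +50 → 50 < 60
No further defaults.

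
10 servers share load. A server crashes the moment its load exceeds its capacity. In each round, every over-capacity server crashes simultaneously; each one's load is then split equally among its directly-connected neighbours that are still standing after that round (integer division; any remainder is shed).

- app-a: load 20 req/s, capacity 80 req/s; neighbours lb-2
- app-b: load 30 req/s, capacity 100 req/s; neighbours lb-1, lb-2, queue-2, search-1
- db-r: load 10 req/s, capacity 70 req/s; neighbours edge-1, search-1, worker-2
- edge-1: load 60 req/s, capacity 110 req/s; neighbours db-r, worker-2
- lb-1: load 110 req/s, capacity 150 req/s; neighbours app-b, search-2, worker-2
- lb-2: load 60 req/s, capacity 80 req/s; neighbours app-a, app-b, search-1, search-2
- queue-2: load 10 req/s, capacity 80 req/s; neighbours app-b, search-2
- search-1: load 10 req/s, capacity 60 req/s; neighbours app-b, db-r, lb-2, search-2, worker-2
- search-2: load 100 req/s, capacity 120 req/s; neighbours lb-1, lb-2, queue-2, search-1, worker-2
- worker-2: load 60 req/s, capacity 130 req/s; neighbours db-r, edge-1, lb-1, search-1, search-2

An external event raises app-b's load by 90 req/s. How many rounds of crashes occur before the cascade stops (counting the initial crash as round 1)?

Round 1 — app-b at 120 > 100. app-b crashes.
  app-b sheds 120 req/s to lb-1, lb-2, queue-2, search-1: 30 each.
    lb-1: 110+30 = 140 ≤ 150
    lb-2: 60+30 = 90 > 80
    queue-2: 10+30 = 40 ≤ 80
    search-1: 10+30 = 40 ≤ 60
Round 2 — lb-2 crashes.
  lb-2 sheds 90 req/s to app-a, search-1, search-2: 30 each.
    app-a: 20+30 = 50 ≤ 80
    search-1: 40+30 = 70 > 60
    search-2: 100+30 = 130 > 120
Round 3 — search-1, search-2 crash.
  search-1 sheds 70 req/s to db-r, worker-2: 35 each.
    db-r: 10+35 = 45 ≤ 70
    worker-2: 60+35 = 95 ≤ 130
  search-2 sheds 130 req/s to lb-1, queue-2, worker-2: 43 each (1 lost).
    lb-1: 140+43 = 183 > 150
    queue-2: 40+43 = 83 > 80
    worker-2: 95+43 = 138 > 130
Round 4 — lb-1, queue-2, worker-2 crash.
  lb-1 sheds 183 req/s: no online neighbours, lost.
  queue-2 sheds 83 req/s: no online neighbours, lost.
  worker-2 sheds 138 req/s to db-r, edge-1: 69 each.
    db-r: 45+69 = 114 > 70
    edge-1: 60+69 = 129 > 110
Round 5 — db-r, edge-1 crash.
  db-r sheds 114 req/s: no online neighbours, lost.
  edge-1 sheds 129 req/s: no online neighbours, lost.
No further crashes.

5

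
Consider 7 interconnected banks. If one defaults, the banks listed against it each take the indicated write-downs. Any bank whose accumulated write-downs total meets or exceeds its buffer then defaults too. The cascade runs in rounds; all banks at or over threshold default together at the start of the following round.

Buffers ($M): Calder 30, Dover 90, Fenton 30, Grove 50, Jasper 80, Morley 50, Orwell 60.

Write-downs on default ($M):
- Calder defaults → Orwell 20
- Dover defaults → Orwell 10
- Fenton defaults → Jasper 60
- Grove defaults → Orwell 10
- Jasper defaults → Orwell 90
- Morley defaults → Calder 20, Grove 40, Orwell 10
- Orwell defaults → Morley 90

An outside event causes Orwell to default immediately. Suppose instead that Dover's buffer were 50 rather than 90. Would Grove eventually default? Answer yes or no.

With Dover's buffer at 50:
Round 1 — Orwell defaults (initial).
  Morley: +90 → 90 ≥ 50
Round 2 — Morley defaults.
  Calder: +20 → 20 < 30
  Grove: +40 → 40 < 50
No further defaults.

no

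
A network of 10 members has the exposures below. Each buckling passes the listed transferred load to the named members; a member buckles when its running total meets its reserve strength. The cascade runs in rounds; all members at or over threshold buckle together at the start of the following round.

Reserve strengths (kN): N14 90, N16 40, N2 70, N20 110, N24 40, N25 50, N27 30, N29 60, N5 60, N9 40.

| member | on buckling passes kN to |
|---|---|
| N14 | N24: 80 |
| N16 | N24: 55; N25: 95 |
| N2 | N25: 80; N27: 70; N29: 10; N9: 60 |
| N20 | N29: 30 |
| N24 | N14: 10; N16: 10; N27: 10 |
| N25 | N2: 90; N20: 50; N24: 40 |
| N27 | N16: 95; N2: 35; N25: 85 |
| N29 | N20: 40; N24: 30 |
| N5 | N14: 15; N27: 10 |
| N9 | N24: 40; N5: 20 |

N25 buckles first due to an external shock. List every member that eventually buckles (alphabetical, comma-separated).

N16, N2, N24, N25, N27, N9

Round 1 — N25 buckles (initial).
  N2: +90 → 90 ≥ 70
  N20: +50 → 50 < 110
  N24: +40 → 40 ≥ 40
Round 2 — N2, N24 buckle.
  N14: +10 → 10 < 90
  N16: +10 → 10 < 40
  N27: +70+10 → 80 ≥ 30
  N29: +10 → 10 < 60
  N9: +60 → 60 ≥ 40
Round 3 — N27, N9 buckle.
  N16: +95 → 105 ≥ 40
  N5: +20 → 20 < 60
Round 4 — N16 buckles.
No further bucklings.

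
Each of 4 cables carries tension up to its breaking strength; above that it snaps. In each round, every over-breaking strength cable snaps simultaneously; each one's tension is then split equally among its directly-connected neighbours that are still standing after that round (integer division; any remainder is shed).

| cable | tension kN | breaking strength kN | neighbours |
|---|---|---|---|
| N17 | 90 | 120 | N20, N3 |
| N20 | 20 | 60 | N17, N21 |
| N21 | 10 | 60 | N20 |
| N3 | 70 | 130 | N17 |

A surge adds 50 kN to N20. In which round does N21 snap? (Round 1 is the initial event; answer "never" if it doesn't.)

never

Round 1 — N20 at 70 > 60. N20 snaps.
  N20 sheds 70 kN to N17, N21: 35 each.
    N17: 90+35 = 125 > 120
    N21: 10+35 = 45 ≤ 60
Round 2 — N17 snaps.
  N17 sheds 125 kN to N3: 125 each.
    N3: 70+125 = 195 > 130
Round 3 — N3 snaps.
  N3 sheds 195 kN: no online neighbours, lost.
No further breaks.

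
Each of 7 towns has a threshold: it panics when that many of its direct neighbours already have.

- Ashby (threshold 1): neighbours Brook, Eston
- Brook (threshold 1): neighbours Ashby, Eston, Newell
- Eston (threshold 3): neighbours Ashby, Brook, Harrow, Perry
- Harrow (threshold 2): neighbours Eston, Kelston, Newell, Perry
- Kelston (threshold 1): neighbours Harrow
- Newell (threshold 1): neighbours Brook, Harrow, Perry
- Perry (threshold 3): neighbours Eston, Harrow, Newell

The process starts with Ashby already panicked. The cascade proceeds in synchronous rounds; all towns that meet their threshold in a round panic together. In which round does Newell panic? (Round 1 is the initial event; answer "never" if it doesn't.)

Round 1 — Ashby panics (initial).
Round 2 — checking thresholds:
  Brook: 1 of 3 neighbours ≥ 1, panics.
  Eston: 1 of 4 neighbours < 3, not yet.
Round 3 — checking thresholds:
  Eston: 2 of 4 neighbours < 3, not yet.
  Newell: 1 of 3 neighbours ≥ 1, panics.
Round 4 — no new panics; cascade stops.

3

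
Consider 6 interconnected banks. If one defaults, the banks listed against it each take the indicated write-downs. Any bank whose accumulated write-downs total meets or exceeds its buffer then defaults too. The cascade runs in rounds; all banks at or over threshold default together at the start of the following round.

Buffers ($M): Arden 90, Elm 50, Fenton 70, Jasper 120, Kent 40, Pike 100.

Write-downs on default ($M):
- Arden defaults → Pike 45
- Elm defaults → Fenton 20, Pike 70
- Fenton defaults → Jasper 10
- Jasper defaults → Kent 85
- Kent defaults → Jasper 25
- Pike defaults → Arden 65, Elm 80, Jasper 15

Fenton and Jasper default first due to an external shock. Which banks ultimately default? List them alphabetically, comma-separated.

Round 1 — Fenton, Jasper default (initial).
  Kent: +85 → 85 ≥ 40
Round 2 — Kent defaults.
No further defaults.

Fenton, Jasper, Kent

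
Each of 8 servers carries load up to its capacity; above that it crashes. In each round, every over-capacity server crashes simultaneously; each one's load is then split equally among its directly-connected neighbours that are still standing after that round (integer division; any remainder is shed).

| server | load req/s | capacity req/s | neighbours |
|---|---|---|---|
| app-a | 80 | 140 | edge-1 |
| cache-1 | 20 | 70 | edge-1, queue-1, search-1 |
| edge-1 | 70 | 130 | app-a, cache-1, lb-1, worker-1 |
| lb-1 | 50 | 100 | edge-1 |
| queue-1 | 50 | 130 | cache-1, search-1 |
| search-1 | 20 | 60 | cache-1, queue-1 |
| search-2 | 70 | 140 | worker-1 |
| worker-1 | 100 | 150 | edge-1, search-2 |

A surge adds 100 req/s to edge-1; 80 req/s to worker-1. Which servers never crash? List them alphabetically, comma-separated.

Round 1 — edge-1 at 170 > 130; worker-1 at 180 > 150. edge-1, worker-1 crash.
  edge-1 sheds 170 req/s to app-a, cache-1, lb-1: 56 each (2 lost).
    app-a: 80+56 = 136 ≤ 140
    cache-1: 20+56 = 76 > 70
    lb-1: 50+56 = 106 > 100
  worker-1 sheds 180 req/s to search-2: 180 each.
    search-2: 70+180 = 250 > 140
Round 2 — cache-1, lb-1, search-2 crash.
  cache-1 sheds 76 req/s to queue-1, search-1: 38 each.
    queue-1: 50+38 = 88 ≤ 130
    search-1: 20+38 = 58 ≤ 60
  lb-1 sheds 106 req/s: no online neighbours, lost.
  search-2 sheds 250 req/s: no online neighbours, lost.
No further crashes.

app-a, queue-1, search-1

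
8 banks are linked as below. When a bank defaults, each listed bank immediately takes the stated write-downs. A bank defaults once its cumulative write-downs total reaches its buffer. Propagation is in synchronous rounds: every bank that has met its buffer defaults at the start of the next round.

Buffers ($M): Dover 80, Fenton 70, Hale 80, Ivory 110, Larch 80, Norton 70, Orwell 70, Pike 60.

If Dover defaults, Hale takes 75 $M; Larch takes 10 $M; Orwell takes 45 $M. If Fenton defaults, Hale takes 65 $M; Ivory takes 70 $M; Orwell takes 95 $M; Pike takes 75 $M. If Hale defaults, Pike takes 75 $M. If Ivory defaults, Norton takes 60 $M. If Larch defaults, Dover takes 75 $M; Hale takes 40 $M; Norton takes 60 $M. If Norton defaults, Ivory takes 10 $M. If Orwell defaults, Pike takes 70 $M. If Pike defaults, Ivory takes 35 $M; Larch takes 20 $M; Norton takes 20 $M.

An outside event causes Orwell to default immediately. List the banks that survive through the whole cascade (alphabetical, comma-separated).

Dover, Fenton, Hale, Ivory, Larch, Norton

Round 1 — Orwell defaults (initial).
  Pike: +70 → 70 ≥ 60
Round 2 — Pike defaults.
  Ivory: +35 → 35 < 110
  Larch: +20 → 20 < 80
  Norton: +20 → 20 < 70
No further defaults.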